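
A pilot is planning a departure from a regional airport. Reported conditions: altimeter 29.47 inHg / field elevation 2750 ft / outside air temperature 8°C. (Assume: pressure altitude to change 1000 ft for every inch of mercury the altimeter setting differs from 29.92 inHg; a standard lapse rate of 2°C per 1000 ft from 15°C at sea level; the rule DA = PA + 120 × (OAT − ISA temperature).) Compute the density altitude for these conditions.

3128 ft

Pressure altitude = 2750 + (29.92 − 29.47) × 1000 = 2750 + (+450) = 3200 ft.
ISA temperature at 3200 ft = 15 − 2 × (3200/1000) = 8.6°C.
ISA deviation = 8 − 8.6 = -0.6°C.
Density altitude = 3200 + 120 × (-0.6) = 3128 ft.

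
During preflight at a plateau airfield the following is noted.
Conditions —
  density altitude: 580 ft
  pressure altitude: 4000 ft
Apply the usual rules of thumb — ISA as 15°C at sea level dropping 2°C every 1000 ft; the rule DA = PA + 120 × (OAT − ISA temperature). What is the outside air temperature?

Density altitude − pressure altitude = 580 − 4000 = -3420 ft.
At 120 ft/°C that is an ISA deviation of -3420/120 = -28.5°C.
ISA temperature at 4000 ft = 15 − 2 × (4000/1000) = 7°C.
OAT = ISA + deviation = 7 + (-28.5) = -21.5°C.

-21.5°C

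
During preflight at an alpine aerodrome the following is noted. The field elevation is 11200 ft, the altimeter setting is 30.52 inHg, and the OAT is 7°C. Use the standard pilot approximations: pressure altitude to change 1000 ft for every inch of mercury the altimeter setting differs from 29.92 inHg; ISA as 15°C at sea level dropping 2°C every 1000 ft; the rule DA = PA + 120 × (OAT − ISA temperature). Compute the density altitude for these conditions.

12184 ft

Pressure altitude = 11200 + (29.92 − 30.52) × 1000 = 11200 + (-600) = 10600 ft.
ISA temperature at 10600 ft = 15 − 2 × (10600/1000) = -6.2°C.
ISA deviation = 7 − (-6.2) = +13.2°C.
Density altitude = 10600 + 120 × (13.2) = 12184 ft.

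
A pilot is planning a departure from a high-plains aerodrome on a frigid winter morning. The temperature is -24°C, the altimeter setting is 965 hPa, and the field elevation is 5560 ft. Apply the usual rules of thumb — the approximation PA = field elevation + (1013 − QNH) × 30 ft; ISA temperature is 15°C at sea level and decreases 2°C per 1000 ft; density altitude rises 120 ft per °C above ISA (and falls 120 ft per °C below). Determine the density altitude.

4000 ft

Pressure altitude = 5560 + (1013 − 965) × 30 = 5560 + (+1440) = 7000 ft.
ISA temperature at 7000 ft = 15 − 2 × (7000/1000) = 1°C.
ISA deviation = -24 − 1 = -25°C.
Density altitude = 7000 + 120 × (-25) = 4000 ft.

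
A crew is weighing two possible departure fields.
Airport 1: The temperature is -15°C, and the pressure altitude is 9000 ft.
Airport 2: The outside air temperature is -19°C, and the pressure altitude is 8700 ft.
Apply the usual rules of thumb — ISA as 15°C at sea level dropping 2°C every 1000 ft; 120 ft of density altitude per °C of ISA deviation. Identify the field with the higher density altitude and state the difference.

Airport 1 by 852 ft

Airport 1: ISA temp = -3°C, deviation -12°C, DA = 9000 + 120 × (-12) = 7560 ft.
Airport 2: ISA temp = -2.4°C, deviation -16.6°C, DA = 8700 + 120 × (-16.6) = 6708 ft.
Airport 1 is higher by 7560 − 6708 = 852 ft.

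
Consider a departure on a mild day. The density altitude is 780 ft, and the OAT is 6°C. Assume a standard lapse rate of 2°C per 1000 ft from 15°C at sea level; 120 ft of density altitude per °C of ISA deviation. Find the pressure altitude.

1500 ft

DA = PA + 120 × (OAT − (15 − 2·PA/1000)) = PA + 120·OAT − 1800 + 0.24·PA = 1.24·PA + 120·OAT − 1800.
So 1.24·PA = 780 − 120 × 6 + 1800 = 1860.
PA = 1860 / 1.24 = 1500 ft.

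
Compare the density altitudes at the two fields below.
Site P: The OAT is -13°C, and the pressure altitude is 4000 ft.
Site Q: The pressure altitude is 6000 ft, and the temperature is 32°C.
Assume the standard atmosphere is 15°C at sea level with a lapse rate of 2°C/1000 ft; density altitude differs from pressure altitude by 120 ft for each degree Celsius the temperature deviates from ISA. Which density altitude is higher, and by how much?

Site Q by 7880 ft

Site P: ISA temp = 7°C, deviation -20°C, DA = 4000 + 120 × (-20) = 1600 ft.
Site Q: ISA temp = 3°C, deviation +29°C, DA = 6000 + 120 × 29 = 9480 ft.
Site Q is higher by 9480 − 1600 = 7880 ft.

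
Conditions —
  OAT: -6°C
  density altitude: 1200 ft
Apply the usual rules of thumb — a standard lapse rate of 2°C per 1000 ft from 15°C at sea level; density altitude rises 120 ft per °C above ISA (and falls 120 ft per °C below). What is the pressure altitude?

DA = PA + 120 × (OAT − (15 − 2·PA/1000)) = PA + 120·OAT − 1800 + 0.24·PA = 1.24·PA + 120·OAT − 1800.
So 1.24·PA = 1200 − 120 × (-6) + 1800 = 3720.
PA = 3720 / 1.24 = 3000 ft.

3000 ft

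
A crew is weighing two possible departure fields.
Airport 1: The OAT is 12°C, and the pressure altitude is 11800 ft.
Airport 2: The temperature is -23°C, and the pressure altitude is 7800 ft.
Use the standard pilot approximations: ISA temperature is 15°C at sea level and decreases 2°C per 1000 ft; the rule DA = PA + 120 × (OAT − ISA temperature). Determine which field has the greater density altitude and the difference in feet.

Airport 1: ISA temp = -8.6°C, deviation +20.6°C, DA = 11800 + 120 × 20.6 = 14272 ft.
Airport 2: ISA temp = -0.6°C, deviation -22.4°C, DA = 7800 + 120 × (-22.4) = 5112 ft.
Airport 1 is higher by 14272 − 5112 = 9160 ft.

Airport 1 by 9160 ft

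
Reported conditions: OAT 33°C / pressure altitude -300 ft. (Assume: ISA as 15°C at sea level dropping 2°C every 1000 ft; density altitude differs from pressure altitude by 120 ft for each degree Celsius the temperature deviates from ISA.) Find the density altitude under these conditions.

1788 ft

ISA temperature at -300 ft = 15 − 2 × (-300/1000) = 15.6°C.
ISA deviation = 33 − 15.6 = +17.4°C.
Density altitude = -300 + 120 × (17.4) = -300 + (+2088) = 1788 ft.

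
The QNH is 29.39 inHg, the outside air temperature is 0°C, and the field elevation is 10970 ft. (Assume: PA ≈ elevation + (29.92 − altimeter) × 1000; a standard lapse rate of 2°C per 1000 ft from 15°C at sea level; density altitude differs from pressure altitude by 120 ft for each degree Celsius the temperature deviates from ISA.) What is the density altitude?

12460 ft

Pressure altitude = 10970 + (29.92 − 29.39) × 1000 = 10970 + (+530) = 11500 ft.
ISA temperature at 11500 ft = 15 − 2 × (11500/1000) = -8°C.
ISA deviation = 0 − (-8) = +8°C.
Density altitude = 11500 + 120 × (8) = 12460 ft.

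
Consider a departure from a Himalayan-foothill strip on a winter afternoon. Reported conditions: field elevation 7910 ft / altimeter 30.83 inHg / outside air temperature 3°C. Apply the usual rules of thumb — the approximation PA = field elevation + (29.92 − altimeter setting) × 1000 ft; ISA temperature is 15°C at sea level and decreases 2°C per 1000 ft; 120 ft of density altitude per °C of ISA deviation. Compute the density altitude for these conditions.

Pressure altitude = 7910 + (29.92 − 30.83) × 1000 = 7910 + (-910) = 7000 ft.
ISA temperature at 7000 ft = 15 − 2 × (7000/1000) = 1°C.
ISA deviation = 3 − 1 = +2°C.
Density altitude = 7000 + 120 × (2) = 7240 ft.

7240 ft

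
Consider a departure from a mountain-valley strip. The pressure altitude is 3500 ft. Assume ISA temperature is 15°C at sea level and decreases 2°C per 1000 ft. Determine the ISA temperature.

8°C

ISA temperature = 15 − 2 × (3500/1000) = 15 − 7 = 8°C.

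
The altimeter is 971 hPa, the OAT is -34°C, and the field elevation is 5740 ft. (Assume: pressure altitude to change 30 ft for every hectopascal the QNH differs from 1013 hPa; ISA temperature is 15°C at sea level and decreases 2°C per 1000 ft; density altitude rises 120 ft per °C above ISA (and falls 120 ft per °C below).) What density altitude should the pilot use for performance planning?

2800 ft

Pressure altitude = 5740 + (1013 − 971) × 30 = 5740 + (+1260) = 7000 ft.
ISA temperature at 7000 ft = 15 − 2 × (7000/1000) = 1°C.
ISA deviation = -34 − 1 = -35°C.
Density altitude = 7000 + 120 × (-35) = 2800 ft.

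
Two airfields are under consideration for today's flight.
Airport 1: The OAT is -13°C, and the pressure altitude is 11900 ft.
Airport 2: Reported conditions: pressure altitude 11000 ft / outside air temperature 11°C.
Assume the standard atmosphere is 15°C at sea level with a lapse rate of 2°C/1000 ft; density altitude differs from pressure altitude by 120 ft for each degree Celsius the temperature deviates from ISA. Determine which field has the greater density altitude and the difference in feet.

Airport 1: ISA temp = -8.8°C, deviation -4.2°C, DA = 11900 + 120 × (-4.2) = 11396 ft.
Airport 2: ISA temp = -7°C, deviation +18°C, DA = 11000 + 120 × 18 = 13160 ft.
Airport 2 is higher by 13160 − 11396 = 1764 ft.

Airport 2 by 1764 ft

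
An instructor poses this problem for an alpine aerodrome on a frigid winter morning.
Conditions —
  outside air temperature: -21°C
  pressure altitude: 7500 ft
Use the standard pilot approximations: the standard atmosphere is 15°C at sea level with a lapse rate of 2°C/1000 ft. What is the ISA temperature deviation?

ISA-21°C

ISA temperature at 7500 ft = 15 − 2 × (7500/1000) = 0°C.
Deviation = OAT − ISA = -21 − 0 = -21°C.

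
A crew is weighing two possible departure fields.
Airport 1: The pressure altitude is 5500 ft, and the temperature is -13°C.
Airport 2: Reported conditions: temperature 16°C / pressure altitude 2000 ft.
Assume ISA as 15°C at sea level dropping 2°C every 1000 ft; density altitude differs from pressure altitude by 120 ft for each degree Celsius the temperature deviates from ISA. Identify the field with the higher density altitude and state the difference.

Airport 1: ISA temp = 4°C, deviation -17°C, DA = 5500 + 120 × (-17) = 3460 ft.
Airport 2: ISA temp = 11°C, deviation +5°C, DA = 2000 + 120 × 5 = 2600 ft.
Airport 1 is higher by 3460 − 2600 = 860 ft.

Airport 1 by 860 ft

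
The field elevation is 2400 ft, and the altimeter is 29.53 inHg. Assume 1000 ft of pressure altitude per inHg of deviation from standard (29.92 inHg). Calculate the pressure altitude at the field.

Pressure correction = (29.92 − 29.53) × 1000 = +390 ft.
Pressure altitude = 2400 + (+390) = 2790 ft.

2790 ft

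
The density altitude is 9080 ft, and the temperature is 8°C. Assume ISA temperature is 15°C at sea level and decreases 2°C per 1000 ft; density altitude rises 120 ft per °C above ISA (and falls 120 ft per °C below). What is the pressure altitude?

8000 ft

DA = PA + 120 × (OAT − (15 − 2·PA/1000)) = PA + 120·OAT − 1800 + 0.24·PA = 1.24·PA + 120·OAT − 1800.
So 1.24·PA = 9080 − 120 × 8 + 1800 = 9920.
PA = 9920 / 1.24 = 8000 ft.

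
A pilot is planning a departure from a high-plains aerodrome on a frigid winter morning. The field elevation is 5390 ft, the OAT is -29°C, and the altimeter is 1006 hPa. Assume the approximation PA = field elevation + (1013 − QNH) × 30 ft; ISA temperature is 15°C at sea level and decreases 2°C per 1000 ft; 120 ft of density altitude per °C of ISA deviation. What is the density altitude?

Pressure altitude = 5390 + (1013 − 1006) × 30 = 5390 + (+210) = 5600 ft.
ISA temperature at 5600 ft = 15 − 2 × (5600/1000) = 3.8°C.
ISA deviation = -29 − 3.8 = -32.8°C.
Density altitude = 5600 + 120 × (-32.8) = 1664 ft.

1664 ft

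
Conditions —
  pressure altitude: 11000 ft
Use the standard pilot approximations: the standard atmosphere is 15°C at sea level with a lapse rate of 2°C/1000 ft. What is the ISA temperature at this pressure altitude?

ISA temperature = 15 − 2 × (11000/1000) = 15 − 22 = -7°C.

-7°C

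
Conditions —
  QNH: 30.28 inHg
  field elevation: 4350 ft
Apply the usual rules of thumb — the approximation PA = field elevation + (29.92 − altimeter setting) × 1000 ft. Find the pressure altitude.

Pressure correction = (29.92 − 30.28) × 1000 = -360 ft.
Pressure altitude = 4350 + (-360) = 3990 ft.

3990 ft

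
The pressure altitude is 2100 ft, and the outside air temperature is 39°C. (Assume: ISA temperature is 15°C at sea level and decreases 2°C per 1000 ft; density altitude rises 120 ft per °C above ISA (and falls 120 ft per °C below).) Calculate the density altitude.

ISA temperature at 2100 ft = 15 − 2 × (2100/1000) = 10.8°C.
ISA deviation = 39 − 10.8 = +28.2°C.
Density altitude = 2100 + 120 × (28.2) = 2100 + (+3384) = 5484 ft.

5484 ft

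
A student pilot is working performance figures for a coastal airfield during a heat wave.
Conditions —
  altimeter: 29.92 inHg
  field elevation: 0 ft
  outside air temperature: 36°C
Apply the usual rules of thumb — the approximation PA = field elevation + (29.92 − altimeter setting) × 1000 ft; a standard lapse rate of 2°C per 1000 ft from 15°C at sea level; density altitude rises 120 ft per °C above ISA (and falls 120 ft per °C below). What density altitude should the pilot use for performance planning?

Pressure altitude = 0 + (29.92 − 29.92) × 1000 = 0 + (0) = 0 ft.
ISA temperature at 0 ft = 15 − 2 × (0/1000) = 15°C.
ISA deviation = 36 − 15 = +21°C.
Density altitude = 0 + 120 × (21) = 2520 ft.

2520 ft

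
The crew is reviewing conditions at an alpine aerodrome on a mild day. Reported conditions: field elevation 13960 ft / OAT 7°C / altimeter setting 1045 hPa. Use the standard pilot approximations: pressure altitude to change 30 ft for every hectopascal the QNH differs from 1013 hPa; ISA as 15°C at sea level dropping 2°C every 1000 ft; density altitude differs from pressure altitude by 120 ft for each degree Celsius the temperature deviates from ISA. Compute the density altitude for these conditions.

Pressure altitude = 13960 + (1013 − 1045) × 30 = 13960 + (-960) = 13000 ft.
ISA temperature at 13000 ft = 15 − 2 × (13000/1000) = -11°C.
ISA deviation = 7 − (-11) = +18°C.
Density altitude = 13000 + 120 × (18) = 15160 ft.

15160 ft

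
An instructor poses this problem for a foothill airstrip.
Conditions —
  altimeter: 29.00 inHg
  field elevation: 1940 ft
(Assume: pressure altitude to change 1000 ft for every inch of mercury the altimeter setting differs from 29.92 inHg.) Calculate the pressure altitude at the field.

Pressure correction = (29.92 − 29.00) × 1000 = +920 ft.
Pressure altitude = 1940 + (+920) = 2860 ft.

2860 ft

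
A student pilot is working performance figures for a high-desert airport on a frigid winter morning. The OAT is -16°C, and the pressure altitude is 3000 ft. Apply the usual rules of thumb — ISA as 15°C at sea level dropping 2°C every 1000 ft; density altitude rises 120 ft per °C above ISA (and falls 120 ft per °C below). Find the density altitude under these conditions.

ISA temperature at 3000 ft = 15 − 2 × (3000/1000) = 9°C.
ISA deviation = -16 − 9 = -25°C.
Density altitude = 3000 + 120 × (-25) = 3000 + (-3000) = 0 ft.

0 ft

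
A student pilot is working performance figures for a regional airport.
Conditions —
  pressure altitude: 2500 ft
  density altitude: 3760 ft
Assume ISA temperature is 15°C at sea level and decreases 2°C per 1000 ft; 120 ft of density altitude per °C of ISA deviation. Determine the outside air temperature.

20.5°C

Density altitude − pressure altitude = 3760 − 2500 = +1260 ft.
At 120 ft/°C that is an ISA deviation of 1260/120 = +10.5°C.
ISA temperature at 2500 ft = 15 − 2 × (2500/1000) = 10°C.
OAT = ISA + deviation = 10 + (+10.5) = 20.5°C.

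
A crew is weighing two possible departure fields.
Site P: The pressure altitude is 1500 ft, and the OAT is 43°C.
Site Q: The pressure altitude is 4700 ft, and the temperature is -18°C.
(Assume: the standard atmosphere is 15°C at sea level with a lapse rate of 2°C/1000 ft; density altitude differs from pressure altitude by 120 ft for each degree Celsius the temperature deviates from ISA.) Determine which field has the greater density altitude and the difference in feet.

Site P by 3352 ft

Site P: ISA temp = 12°C, deviation +31°C, DA = 1500 + 120 × 31 = 5220 ft.
Site Q: ISA temp = 5.6°C, deviation -23.6°C, DA = 4700 + 120 × (-23.6) = 1868 ft.
Site P is higher by 5220 − 1868 = 3352 ft.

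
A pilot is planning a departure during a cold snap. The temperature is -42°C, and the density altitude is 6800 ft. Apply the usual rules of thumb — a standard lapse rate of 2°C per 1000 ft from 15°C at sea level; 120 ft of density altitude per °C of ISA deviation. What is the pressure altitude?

DA = PA + 120 × (OAT − (15 − 2·PA/1000)) = PA + 120·OAT − 1800 + 0.24·PA = 1.24·PA + 120·OAT − 1800.
So 1.24·PA = 6800 − 120 × (-42) + 1800 = 13640.
PA = 13640 / 1.24 = 11000 ft.

11000 ft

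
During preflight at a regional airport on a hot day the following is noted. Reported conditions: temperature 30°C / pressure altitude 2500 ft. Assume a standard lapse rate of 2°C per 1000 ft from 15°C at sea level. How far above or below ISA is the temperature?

ISA temperature at 2500 ft = 15 − 2 × (2500/1000) = 10°C.
Deviation = OAT − ISA = 30 − 10 = +20°C.

ISA+20°C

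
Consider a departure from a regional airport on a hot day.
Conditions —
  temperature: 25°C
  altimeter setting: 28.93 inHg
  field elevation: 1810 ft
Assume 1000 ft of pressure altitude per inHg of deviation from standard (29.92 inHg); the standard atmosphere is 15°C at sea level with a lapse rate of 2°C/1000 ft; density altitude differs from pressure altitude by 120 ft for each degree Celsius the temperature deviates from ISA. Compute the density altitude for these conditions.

Pressure altitude = 1810 + (29.92 − 28.93) × 1000 = 1810 + (+990) = 2800 ft.
ISA temperature at 2800 ft = 15 − 2 × (2800/1000) = 9.4°C.
ISA deviation = 25 − 9.4 = +15.6°C.
Density altitude = 2800 + 120 × (15.6) = 4672 ft.

4672 ft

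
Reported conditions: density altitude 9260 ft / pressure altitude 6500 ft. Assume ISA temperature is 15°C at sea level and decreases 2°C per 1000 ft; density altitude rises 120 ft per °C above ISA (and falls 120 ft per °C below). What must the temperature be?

Density altitude − pressure altitude = 9260 − 6500 = +2760 ft.
At 120 ft/°C that is an ISA deviation of 2760/120 = +23°C.
ISA temperature at 6500 ft = 15 − 2 × (6500/1000) = 2°C.
OAT = ISA + deviation = 2 + (+23) = 25°C.

25°C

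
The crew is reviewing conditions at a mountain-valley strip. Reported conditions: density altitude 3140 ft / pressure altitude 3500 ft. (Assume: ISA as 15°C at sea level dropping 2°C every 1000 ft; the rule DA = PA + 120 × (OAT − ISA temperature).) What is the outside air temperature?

5°C

Density altitude − pressure altitude = 3140 − 3500 = -360 ft.
At 120 ft/°C that is an ISA deviation of -360/120 = -3°C.
ISA temperature at 3500 ft = 15 − 2 × (3500/1000) = 8°C.
OAT = ISA + deviation = 8 + (-3) = 5°C.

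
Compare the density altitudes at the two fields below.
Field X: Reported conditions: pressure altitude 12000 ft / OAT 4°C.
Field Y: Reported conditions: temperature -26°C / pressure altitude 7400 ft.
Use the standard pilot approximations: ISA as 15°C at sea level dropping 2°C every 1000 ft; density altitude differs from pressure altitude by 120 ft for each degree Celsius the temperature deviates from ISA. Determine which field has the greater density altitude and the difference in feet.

Field X by 9304 ft

Field X: ISA temp = -9°C, deviation +13°C, DA = 12000 + 120 × 13 = 13560 ft.
Field Y: ISA temp = 0.2°C, deviation -26.2°C, DA = 7400 + 120 × (-26.2) = 4256 ft.
Field X is higher by 13560 − 4256 = 9304 ft.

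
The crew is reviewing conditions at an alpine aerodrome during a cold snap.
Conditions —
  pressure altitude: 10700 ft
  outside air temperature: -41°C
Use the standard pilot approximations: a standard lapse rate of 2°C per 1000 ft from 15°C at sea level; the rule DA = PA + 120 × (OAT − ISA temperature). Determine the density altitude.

ISA temperature at 10700 ft = 15 − 2 × (10700/1000) = -6.4°C.
ISA deviation = -41 − (-6.4) = -34.6°C.
Density altitude = 10700 + 120 × (-34.6) = 10700 + (-4152) = 6548 ft.

6548 ft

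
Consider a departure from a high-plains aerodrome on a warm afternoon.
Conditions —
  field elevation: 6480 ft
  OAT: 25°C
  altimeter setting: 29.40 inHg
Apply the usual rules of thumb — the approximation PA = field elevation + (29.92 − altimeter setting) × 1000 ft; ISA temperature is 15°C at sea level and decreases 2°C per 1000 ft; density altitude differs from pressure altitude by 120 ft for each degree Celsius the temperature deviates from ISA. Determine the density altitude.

9880 ft

Pressure altitude = 6480 + (29.92 − 29.40) × 1000 = 6480 + (+520) = 7000 ft.
ISA temperature at 7000 ft = 15 − 2 × (7000/1000) = 1°C.
ISA deviation = 25 − 1 = +24°C.
Density altitude = 7000 + 120 × (24) = 9880 ft.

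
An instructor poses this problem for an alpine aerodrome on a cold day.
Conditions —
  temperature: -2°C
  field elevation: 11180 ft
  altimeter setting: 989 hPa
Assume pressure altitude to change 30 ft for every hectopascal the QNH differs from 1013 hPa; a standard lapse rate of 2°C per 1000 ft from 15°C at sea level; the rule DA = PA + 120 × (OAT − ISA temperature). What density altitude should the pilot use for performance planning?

Pressure altitude = 11180 + (1013 − 989) × 30 = 11180 + (+720) = 11900 ft.
ISA temperature at 11900 ft = 15 − 2 × (11900/1000) = -8.8°C.
ISA deviation = -2 − (-8.8) = +6.8°C.
Density altitude = 11900 + 120 × (6.8) = 12716 ft.

12716 ft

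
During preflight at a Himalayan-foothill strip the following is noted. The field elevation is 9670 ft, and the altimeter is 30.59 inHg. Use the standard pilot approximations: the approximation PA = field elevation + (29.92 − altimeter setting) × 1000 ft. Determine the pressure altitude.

9000 ft

Pressure correction = (29.92 − 30.59) × 1000 = -670 ft.
Pressure altitude = 9670 + (-670) = 9000 ft.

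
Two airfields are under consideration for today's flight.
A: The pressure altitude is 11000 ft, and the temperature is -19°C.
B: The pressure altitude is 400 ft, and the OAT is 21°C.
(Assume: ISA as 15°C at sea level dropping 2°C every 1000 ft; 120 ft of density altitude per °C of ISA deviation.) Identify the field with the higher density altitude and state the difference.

A: ISA temp = -7°C, deviation -12°C, DA = 11000 + 120 × (-12) = 9560 ft.
B: ISA temp = 14.2°C, deviation +6.8°C, DA = 400 + 120 × 6.8 = 1216 ft.
A is higher by 9560 − 1216 = 8344 ft.

A by 8344 ft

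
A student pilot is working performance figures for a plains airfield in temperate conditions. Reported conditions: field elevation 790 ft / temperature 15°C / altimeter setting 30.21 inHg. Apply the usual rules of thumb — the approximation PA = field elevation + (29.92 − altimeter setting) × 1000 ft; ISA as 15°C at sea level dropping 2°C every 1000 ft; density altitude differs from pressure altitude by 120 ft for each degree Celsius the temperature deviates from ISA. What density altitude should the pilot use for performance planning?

620 ft

Pressure altitude = 790 + (29.92 − 30.21) × 1000 = 790 + (-290) = 500 ft.
ISA temperature at 500 ft = 15 − 2 × (500/1000) = 14°C.
ISA deviation = 15 − 14 = +1°C.
Density altitude = 500 + 120 × (1) = 620 ft.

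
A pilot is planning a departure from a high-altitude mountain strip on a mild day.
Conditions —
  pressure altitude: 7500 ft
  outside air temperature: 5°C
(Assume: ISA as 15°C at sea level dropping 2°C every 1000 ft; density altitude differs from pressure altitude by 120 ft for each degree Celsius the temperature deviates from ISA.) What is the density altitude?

ISA temperature at 7500 ft = 15 − 2 × (7500/1000) = 0°C.
ISA deviation = 5 − 0 = +5°C.
Density altitude = 7500 + 120 × (5) = 7500 + (+600) = 8100 ft.

8100 ft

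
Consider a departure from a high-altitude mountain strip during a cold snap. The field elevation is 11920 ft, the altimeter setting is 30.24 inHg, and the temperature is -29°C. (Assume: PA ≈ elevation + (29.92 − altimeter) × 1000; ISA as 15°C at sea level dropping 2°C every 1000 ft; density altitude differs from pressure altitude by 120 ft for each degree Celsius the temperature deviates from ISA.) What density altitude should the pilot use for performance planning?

Pressure altitude = 11920 + (29.92 − 30.24) × 1000 = 11920 + (-320) = 11600 ft.
ISA temperature at 11600 ft = 15 − 2 × (11600/1000) = -8.2°C.
ISA deviation = -29 − (-8.2) = -20.8°C.
Density altitude = 11600 + 120 × (-20.8) = 9104 ft.

9104 ft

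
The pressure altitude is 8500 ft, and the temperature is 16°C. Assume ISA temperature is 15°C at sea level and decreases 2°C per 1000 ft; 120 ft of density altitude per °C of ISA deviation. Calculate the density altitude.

ISA temperature at 8500 ft = 15 − 2 × (8500/1000) = -2°C.
ISA deviation = 16 − (-2) = +18°C.
Density altitude = 8500 + 120 × (18) = 8500 + (+2160) = 10660 ft.

10660 ft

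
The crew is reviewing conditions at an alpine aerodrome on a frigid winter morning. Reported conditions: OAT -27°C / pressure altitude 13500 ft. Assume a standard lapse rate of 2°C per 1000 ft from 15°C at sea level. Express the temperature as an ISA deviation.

ISA temperature at 13500 ft = 15 − 2 × (13500/1000) = -12°C.
Deviation = OAT − ISA = -27 − (-12) = -15°C.

ISA-15°C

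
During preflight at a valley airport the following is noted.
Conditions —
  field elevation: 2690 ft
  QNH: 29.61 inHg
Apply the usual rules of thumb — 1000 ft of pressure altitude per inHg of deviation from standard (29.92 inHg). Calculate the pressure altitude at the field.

Pressure correction = (29.92 − 29.61) × 1000 = +310 ft.
Pressure altitude = 2690 + (+310) = 3000 ft.

3000 ft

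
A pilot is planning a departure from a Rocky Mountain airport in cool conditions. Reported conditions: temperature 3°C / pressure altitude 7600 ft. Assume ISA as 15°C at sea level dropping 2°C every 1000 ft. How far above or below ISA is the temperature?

ISA+3.2°C

ISA temperature at 7600 ft = 15 − 2 × (7600/1000) = -0.2°C.
Deviation = OAT − ISA = 3 − (-0.2) = +3.2°C.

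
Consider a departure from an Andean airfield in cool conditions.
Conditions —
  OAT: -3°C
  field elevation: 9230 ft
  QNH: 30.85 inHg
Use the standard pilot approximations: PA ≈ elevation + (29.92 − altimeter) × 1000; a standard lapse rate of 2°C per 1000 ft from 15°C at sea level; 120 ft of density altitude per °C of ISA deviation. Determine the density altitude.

Pressure altitude = 9230 + (29.92 − 30.85) × 1000 = 9230 + (-930) = 8300 ft.
ISA temperature at 8300 ft = 15 − 2 × (8300/1000) = -1.6°C.
ISA deviation = -3 − (-1.6) = -1.4°C.
Density altitude = 8300 + 120 × (-1.4) = 8132 ft.

8132 ft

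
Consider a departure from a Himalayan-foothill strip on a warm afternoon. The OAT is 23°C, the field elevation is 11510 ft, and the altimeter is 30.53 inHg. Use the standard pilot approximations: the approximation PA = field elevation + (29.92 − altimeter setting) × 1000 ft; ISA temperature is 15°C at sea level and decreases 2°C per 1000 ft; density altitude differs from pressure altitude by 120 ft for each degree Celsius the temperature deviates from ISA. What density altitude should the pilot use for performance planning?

Pressure altitude = 11510 + (29.92 − 30.53) × 1000 = 11510 + (-610) = 10900 ft.
ISA temperature at 10900 ft = 15 − 2 × (10900/1000) = -6.8°C.
ISA deviation = 23 − (-6.8) = +29.8°C.
Density altitude = 10900 + 120 × (29.8) = 14476 ft.

14476 ft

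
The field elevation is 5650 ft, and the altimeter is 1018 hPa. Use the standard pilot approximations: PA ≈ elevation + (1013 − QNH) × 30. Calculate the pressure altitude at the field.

5500 ft

Pressure correction = (1013 − 1018) × 30 = -150 ft.
Pressure altitude = 5650 + (-150) = 5500 ft.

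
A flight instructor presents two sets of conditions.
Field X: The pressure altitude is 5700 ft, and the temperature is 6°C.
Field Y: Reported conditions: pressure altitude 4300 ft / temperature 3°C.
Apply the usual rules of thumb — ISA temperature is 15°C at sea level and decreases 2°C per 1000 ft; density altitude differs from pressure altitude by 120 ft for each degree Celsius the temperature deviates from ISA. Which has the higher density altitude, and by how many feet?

Field X by 2096 ft

Field X: ISA temp = 3.6°C, deviation +2.4°C, DA = 5700 + 120 × 2.4 = 5988 ft.
Field Y: ISA temp = 6.4°C, deviation -3.4°C, DA = 4300 + 120 × (-3.4) = 3892 ft.
Field X is higher by 5988 − 3892 = 2096 ft.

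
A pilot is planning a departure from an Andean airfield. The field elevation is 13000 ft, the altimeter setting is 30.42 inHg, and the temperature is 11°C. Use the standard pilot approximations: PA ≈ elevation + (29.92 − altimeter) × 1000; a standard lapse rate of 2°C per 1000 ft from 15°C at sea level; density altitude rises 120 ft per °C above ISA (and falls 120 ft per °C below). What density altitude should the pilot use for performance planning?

Pressure altitude = 13000 + (29.92 − 30.42) × 1000 = 13000 + (-500) = 12500 ft.
ISA temperature at 12500 ft = 15 − 2 × (12500/1000) = -10°C.
ISA deviation = 11 − (-10) = +21°C.
Density altitude = 12500 + 120 × (21) = 15020 ft.

15020 ft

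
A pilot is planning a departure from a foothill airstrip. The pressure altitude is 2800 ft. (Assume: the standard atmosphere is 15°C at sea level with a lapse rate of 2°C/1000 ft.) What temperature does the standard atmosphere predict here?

9.4°C

ISA temperature = 15 − 2 × (2800/1000) = 15 − 5.6 = 9.4°C.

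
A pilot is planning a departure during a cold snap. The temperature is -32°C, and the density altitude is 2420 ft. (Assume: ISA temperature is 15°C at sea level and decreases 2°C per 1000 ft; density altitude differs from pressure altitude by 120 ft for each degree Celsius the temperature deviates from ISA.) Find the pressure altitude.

DA = PA + 120 × (OAT − (15 − 2·PA/1000)) = PA + 120·OAT − 1800 + 0.24·PA = 1.24·PA + 120·OAT − 1800.
So 1.24·PA = 2420 − 120 × (-32) + 1800 = 8060.
PA = 8060 / 1.24 = 6500 ft.

6500 ft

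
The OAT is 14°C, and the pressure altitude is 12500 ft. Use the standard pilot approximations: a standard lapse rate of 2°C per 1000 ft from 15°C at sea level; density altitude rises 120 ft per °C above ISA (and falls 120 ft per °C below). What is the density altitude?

ISA temperature at 12500 ft = 15 − 2 × (12500/1000) = -10°C.
ISA deviation = 14 − (-10) = +24°C.
Density altitude = 12500 + 120 × (24) = 12500 + (+2880) = 15380 ft.

15380 ft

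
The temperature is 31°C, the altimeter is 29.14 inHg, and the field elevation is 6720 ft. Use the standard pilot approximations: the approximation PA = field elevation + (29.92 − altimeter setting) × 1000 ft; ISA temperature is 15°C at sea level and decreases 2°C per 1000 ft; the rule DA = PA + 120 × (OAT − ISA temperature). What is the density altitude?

Pressure altitude = 6720 + (29.92 − 29.14) × 1000 = 6720 + (+780) = 7500 ft.
ISA temperature at 7500 ft = 15 − 2 × (7500/1000) = 0°C.
ISA deviation = 31 − 0 = +31°C.
Density altitude = 7500 + 120 × (31) = 11220 ft.

11220 ft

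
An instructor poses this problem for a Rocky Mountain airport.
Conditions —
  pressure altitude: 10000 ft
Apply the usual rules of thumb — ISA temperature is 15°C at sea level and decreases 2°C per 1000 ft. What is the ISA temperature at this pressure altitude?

-5°C

ISA temperature = 15 − 2 × (10000/1000) = 15 − 20 = -5°C.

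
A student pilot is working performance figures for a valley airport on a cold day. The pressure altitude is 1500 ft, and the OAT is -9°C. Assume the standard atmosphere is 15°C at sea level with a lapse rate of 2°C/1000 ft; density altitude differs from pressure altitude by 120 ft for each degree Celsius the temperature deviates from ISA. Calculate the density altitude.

ISA temperature at 1500 ft = 15 − 2 × (1500/1000) = 12°C.
ISA deviation = -9 − 12 = -21°C.
Density altitude = 1500 + 120 × (-21) = 1500 + (-2520) = -1020 ft.

-1020 ft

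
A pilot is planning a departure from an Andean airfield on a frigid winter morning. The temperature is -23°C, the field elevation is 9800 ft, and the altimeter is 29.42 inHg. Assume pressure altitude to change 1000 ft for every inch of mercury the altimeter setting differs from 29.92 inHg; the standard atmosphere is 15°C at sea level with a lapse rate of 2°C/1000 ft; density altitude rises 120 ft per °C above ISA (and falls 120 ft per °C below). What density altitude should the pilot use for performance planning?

8212 ft

Pressure altitude = 9800 + (29.92 − 29.42) × 1000 = 9800 + (+500) = 10300 ft.
ISA temperature at 10300 ft = 15 − 2 × (10300/1000) = -5.6°C.
ISA deviation = -23 − (-5.6) = -17.4°C.
Density altitude = 10300 + 120 × (-17.4) = 8212 ft.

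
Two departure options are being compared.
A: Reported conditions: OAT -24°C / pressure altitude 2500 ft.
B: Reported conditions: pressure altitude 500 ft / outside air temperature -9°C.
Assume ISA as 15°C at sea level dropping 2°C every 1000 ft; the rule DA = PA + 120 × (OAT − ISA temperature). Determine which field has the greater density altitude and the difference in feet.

A by 680 ft

A: ISA temp = 10°C, deviation -34°C, DA = 2500 + 120 × (-34) = -1580 ft.
B: ISA temp = 14°C, deviation -23°C, DA = 500 + 120 × (-23) = -2260 ft.
A is higher by -1580 − (-2260) = 680 ft.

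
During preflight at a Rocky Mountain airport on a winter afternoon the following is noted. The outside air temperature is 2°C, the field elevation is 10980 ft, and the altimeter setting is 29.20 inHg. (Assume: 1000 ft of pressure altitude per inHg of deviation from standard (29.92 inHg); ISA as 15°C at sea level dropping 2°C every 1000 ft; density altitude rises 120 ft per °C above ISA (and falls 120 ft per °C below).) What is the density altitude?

Pressure altitude = 10980 + (29.92 − 29.20) × 1000 = 10980 + (+720) = 11700 ft.
ISA temperature at 11700 ft = 15 − 2 × (11700/1000) = -8.4°C.
ISA deviation = 2 − (-8.4) = +10.4°C.
Density altitude = 11700 + 120 × (10.4) = 12948 ft.

12948 ft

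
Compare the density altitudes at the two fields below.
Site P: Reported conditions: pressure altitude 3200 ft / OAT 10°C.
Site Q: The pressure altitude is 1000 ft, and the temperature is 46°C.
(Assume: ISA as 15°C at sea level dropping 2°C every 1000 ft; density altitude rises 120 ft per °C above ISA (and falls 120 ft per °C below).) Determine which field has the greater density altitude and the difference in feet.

Site P: ISA temp = 8.6°C, deviation +1.4°C, DA = 3200 + 120 × 1.4 = 3368 ft.
Site Q: ISA temp = 13°C, deviation +33°C, DA = 1000 + 120 × 33 = 4960 ft.
Site Q is higher by 4960 − 3368 = 1592 ft.

Site Q by 1592 ft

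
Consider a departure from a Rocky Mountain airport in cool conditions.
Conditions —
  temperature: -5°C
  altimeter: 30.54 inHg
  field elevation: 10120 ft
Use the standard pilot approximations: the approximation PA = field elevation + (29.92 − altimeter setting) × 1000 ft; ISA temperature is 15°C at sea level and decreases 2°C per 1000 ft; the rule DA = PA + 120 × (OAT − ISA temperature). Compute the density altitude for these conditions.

Pressure altitude = 10120 + (29.92 − 30.54) × 1000 = 10120 + (-620) = 9500 ft.
ISA temperature at 9500 ft = 15 − 2 × (9500/1000) = -4°C.
ISA deviation = -5 − (-4) = -1°C.
Density altitude = 9500 + 120 × (-1) = 9380 ft.

9380 ft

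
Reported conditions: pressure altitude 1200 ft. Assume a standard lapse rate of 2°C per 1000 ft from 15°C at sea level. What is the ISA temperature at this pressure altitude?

12.6°C

ISA temperature = 15 − 2 × (1200/1000) = 15 − 2.4 = 12.6°C.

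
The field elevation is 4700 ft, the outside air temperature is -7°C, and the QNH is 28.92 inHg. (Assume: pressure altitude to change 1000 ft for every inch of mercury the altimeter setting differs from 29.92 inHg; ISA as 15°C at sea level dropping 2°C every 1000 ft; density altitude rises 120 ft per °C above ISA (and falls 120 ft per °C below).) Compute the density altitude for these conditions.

Pressure altitude = 4700 + (29.92 − 28.92) × 1000 = 4700 + (+1000) = 5700 ft.
ISA temperature at 5700 ft = 15 − 2 × (5700/1000) = 3.6°C.
ISA deviation = -7 − 3.6 = -10.6°C.
Density altitude = 5700 + 120 × (-10.6) = 4428 ft.

4428 ft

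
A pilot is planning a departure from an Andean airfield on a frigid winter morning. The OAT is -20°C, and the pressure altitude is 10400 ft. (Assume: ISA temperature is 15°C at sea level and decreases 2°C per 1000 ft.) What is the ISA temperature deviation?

ISA temperature at 10400 ft = 15 − 2 × (10400/1000) = -5.8°C.
Deviation = OAT − ISA = -20 − (-5.8) = -14.2°C.

ISA-14.2°C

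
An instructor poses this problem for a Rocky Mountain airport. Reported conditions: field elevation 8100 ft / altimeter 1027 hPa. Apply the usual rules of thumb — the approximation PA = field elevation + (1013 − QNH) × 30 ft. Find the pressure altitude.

7680 ft

Pressure correction = (1013 − 1027) × 30 = -420 ft.
Pressure altitude = 8100 + (-420) = 7680 ft.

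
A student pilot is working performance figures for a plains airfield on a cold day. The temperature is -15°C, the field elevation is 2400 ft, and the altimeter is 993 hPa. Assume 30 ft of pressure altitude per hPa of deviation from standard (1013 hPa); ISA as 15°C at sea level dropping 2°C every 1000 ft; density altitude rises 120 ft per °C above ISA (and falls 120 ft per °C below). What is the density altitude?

Pressure altitude = 2400 + (1013 − 993) × 30 = 2400 + (+600) = 3000 ft.
ISA temperature at 3000 ft = 15 − 2 × (3000/1000) = 9°C.
ISA deviation = -15 − 9 = -24°C.
Density altitude = 3000 + 120 × (-24) = 120 ft.

120 ft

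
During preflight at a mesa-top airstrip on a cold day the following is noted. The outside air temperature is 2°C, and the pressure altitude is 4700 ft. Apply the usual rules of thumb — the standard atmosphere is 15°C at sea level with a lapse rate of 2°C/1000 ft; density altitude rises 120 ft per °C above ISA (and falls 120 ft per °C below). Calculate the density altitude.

4268 ft

ISA temperature at 4700 ft = 15 − 2 × (4700/1000) = 5.6°C.
ISA deviation = 2 − 5.6 = -3.6°C.
Density altitude = 4700 + 120 × (-3.6) = 4700 + (-432) = 4268 ft.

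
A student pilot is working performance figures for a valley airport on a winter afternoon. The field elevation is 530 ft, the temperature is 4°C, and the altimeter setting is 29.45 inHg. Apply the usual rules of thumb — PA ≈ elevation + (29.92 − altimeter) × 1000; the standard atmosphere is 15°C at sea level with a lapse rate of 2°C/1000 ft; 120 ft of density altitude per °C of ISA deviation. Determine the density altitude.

Pressure altitude = 530 + (29.92 − 29.45) × 1000 = 530 + (+470) = 1000 ft.
ISA temperature at 1000 ft = 15 − 2 × (1000/1000) = 13°C.
ISA deviation = 4 − 13 = -9°C.
Density altitude = 1000 + 120 × (-9) = -80 ft.

-80 ft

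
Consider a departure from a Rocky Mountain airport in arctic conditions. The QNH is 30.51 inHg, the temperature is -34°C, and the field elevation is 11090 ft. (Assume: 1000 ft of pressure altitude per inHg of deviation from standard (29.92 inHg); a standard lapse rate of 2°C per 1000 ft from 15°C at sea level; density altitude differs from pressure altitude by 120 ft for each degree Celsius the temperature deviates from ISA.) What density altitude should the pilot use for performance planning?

7140 ft

Pressure altitude = 11090 + (29.92 − 30.51) × 1000 = 11090 + (-590) = 10500 ft.
ISA temperature at 10500 ft = 15 − 2 × (10500/1000) = -6°C.
ISA deviation = -34 − (-6) = -28°C.
Density altitude = 10500 + 120 × (-28) = 7140 ft.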